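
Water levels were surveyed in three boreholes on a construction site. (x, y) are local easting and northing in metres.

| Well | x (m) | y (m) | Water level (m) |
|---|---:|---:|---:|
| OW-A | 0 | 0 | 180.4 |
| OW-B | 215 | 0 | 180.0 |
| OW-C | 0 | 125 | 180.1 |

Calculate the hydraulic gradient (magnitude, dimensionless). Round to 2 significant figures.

0.0030

∂h/∂x = (180.0 − 180.4) / (215 − 0) = -0.001860
∂h/∂y = (180.1 − 180.4) / (125 − 0) = -0.002400
|∇h| = √(-0.001860² + -0.002400²) = 0.003036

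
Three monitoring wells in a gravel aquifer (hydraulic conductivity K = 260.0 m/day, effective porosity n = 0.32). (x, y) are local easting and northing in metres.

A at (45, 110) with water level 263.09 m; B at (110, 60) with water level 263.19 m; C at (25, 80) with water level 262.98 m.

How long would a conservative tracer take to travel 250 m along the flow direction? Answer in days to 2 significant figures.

91 days

With h = a·x + b·y + c and A as origin, the differences give:
  65·a + (-50)·b = +0.10
  (-20)·a + (-30)·b = -0.11
Eliminate b (×(-30) and ×(-50), subtract): -2950·a = -8.500 → a = ∂h/∂x = +0.002881
Back-substitute: b = ∂h/∂y = +0.001746.
|∇h| = √(0.002881² + 0.001746²) = 0.003369
Seepage velocity v = K·i/n = 260.0 × 0.003369 / 0.32 = 2.737 m/day.
t = 250 / 2.737 = 91.34 days.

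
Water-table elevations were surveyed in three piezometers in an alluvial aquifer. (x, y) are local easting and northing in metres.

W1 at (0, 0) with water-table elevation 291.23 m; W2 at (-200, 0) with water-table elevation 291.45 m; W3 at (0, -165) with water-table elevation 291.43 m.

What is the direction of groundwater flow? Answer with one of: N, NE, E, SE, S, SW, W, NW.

NE

∂h/∂x = (291.45 − 291.23) / (-200 − 0) = -0.001100
∂h/∂y = (291.43 − 291.23) / (-165 − 0) = -0.001212
Flow = −∇h = (+0.001100 east, +0.001212 north), which points northeast.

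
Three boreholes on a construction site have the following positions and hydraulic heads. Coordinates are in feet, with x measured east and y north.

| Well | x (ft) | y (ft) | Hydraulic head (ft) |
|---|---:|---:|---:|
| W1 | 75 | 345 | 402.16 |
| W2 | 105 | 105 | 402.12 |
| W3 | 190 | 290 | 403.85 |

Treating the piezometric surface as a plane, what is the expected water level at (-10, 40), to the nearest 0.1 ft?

Three-point gradient (reference W1): Δ to W2 = (30, -240, -0.04), Δ to W3 = (115, -55, +1.69).
∂h/∂x = +0.01571, ∂h/∂y = +0.002131 (det = 25950).
h(-10, 40) = 402.16 + (+0.01571)·(-85) + (+0.002131)·(-305) = 402.16 -1.336 -0.650 = 400.174 ft.

400.2 ft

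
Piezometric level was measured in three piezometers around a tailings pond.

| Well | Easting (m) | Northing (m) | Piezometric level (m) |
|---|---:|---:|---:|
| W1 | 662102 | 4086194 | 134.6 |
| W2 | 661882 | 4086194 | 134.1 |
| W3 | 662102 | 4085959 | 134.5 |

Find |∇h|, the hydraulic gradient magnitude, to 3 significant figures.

0.00231

∂h/∂x = (134.1 − 134.6) / (661882 − 662102) = +0.002273
∂h/∂y = (134.5 − 134.6) / (4085959 − 4086194) = +0.0004255
|∇h| = √(0.002273² + 0.0004255²) = 0.002312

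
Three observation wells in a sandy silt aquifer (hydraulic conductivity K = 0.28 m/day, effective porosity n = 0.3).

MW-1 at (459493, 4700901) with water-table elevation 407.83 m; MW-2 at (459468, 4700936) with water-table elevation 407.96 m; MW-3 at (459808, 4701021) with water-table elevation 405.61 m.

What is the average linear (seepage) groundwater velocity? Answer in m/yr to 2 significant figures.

With h = a·x + b·y + c and MW-1 as origin, the differences give:
  (-25)·a + 35·b = +0.13
  315·a + 120·b = -2.22
Eliminate b (×120 and ×35, subtract): -14025·a = 93.300 → a = ∂h/∂x = -0.006652
Back-substitute: b = ∂h/∂y = -0.001037.
|∇h| = √(-0.006652² + -0.001037²) = 0.006732
Seepage velocity v = K·i/n = 0.28 × 0.006732 / 0.3 = 0.006283 m/day = 2.295 m/yr.

2.3 m/yr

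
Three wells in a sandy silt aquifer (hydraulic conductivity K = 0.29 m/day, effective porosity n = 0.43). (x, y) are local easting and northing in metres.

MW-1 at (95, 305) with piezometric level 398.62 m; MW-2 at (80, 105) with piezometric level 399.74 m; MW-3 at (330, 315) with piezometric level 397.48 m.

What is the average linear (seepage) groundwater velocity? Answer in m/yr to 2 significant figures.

With h = a·x + b·y + c and MW-1 as origin, the differences give:
  (-15)·a + (-200)·b = +1.12
  235·a + 10·b = -1.14
Eliminate b (×10 and ×(-200), subtract): 46850·a = -216.800 → a = ∂h/∂x = -0.004628
Back-substitute: b = ∂h/∂y = -0.005253.
|∇h| = √(-0.004628² + -0.005253²) = 0.007001
Seepage velocity v = K·i/n = 0.29 × 0.007001 / 0.43 = 0.004722 m/day = 1.725 m/yr.

1.7 m/yr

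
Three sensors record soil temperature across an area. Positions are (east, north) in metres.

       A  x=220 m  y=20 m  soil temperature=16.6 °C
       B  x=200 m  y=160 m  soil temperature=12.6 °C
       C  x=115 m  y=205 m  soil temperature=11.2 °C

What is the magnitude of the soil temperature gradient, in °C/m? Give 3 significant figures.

0.0284 °C/m

Differences from A: to B (Δx, Δy, Δh) = (-20, 140, -4.0); to C = (-105, 185, -5.4).
Determinant of the coordinate differences = (-20)·185 − (-105)·140 = 11000.
∂T/∂x = [(-4.0)·185 − (-5.4)·140] / 11000 = +0.001455
∂T/∂y = [(-20)·(-5.4) − (-105)·(-4.0)] / 11000 = -0.02836
|∇f| = √(0.001455² + -0.02836²) = 0.0284 °C/m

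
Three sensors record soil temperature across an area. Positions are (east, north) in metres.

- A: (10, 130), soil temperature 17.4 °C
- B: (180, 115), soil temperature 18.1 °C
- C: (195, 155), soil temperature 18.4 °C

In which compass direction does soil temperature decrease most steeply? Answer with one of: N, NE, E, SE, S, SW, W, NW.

SW

Differences from A: to B (Δx, Δy, Δh) = (170, -15, +0.7); to C = (185, 25, +1.0).
Determinant of the coordinate differences = 170·25 − 185·(-15) = 7025.
∂T/∂x = [(+0.7)·25 − (+1.0)·(-15)] / 7025 = +0.004626
∂T/∂y = [170·(+1.0) − 185·(+0.7)] / 7025 = +0.005765
Steepest decrease is along −∇f = (-0.004626 E, -0.005765 N) → southwest.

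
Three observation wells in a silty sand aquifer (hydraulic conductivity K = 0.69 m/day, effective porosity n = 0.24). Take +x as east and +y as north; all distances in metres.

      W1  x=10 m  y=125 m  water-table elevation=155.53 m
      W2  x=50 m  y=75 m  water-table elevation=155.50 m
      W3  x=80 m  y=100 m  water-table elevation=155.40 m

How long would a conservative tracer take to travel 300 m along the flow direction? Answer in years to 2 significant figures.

With h = a·x + b·y + c and W1 as origin, the differences give:
  40·a + (-50)·b = -0.03
  70·a + (-25)·b = -0.13
Eliminate b (×(-25) and ×(-50), subtract): 2500·a = -5.750 → a = ∂h/∂x = -0.002300
Back-substitute: b = ∂h/∂y = -0.001240.
|∇h| = √(-0.002300² + -0.001240²) = 0.002613
Seepage velocity v = K·i/n = 0.69 × 0.002613 / 0.24 = 0.007512 m/day.
t = 300 / 0.007512 = 3.994e+04 days = 109 years.

110 years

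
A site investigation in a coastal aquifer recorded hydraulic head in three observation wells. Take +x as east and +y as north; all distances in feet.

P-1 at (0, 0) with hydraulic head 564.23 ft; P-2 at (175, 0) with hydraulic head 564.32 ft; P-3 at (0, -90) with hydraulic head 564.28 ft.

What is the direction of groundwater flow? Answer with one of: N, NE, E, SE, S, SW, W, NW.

NW

∂h/∂x = (564.32 − 564.23) / (175 − 0) = +0.0005143
∂h/∂y = (564.28 − 564.23) / (-90 − 0) = -0.0005556
Flow = −∇h = (-0.0005143 east, +0.0005556 north), which points northwest.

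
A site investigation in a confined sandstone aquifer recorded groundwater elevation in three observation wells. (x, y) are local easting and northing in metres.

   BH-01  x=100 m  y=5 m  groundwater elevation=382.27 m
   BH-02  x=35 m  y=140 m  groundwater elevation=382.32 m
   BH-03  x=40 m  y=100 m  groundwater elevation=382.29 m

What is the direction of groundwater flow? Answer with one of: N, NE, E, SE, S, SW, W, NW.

SW

Differences from BH-01: to BH-02 (Δx, Δy, Δh) = (-65, 135, +0.05); to BH-03 = (-60, 95, +0.02).
Determinant of the coordinate differences = (-65)·95 − (-60)·135 = 1925.
∂h/∂x = [(+0.05)·95 − (+0.02)·135] / 1925 = +0.001065
∂h/∂y = [(-65)·(+0.02) − (-60)·(+0.05)] / 1925 = +0.0008831
Flow = −∇h = (-0.001065 east, -0.0008831 north), which points southwest.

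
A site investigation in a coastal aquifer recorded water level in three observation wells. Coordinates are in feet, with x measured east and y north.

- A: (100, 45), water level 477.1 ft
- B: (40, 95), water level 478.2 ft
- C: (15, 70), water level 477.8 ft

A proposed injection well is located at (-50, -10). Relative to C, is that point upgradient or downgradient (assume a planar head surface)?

downgradient

Taking A as reference: B−A = (-60, 50, +1.1); C−A = (-85, 25, +0.7).
Solve a·Δx + b·Δy = Δh: det = (-60)·25 − (-85)·50 = 2750.
∂h/∂x = [(+1.1)·25 − (+0.7)·50] / 2750 = -0.002727
∂h/∂y = [(-60)·(+0.7) − (-85)·(+1.1)] / 2750 = +0.01873
Head at (-50, -10) = 477.1 + (-0.002727)·(-150) + (+0.01873)·(-55) = 476.48 ft.
That is lower than the 477.8 ft at C, so the point is downgradient.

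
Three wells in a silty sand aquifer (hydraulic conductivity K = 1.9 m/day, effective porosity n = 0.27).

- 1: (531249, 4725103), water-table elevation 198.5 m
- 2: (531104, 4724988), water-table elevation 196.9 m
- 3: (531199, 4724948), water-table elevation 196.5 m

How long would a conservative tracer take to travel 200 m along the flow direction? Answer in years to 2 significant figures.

With h = a·x + b·y + c and 1 as origin, the differences give:
  (-145)·a + (-115)·b = -1.6
  (-50)·a + (-155)·b = -2.0
Eliminate b (×(-155) and ×(-115), subtract): 16725·a = 18.00 → a = ∂h/∂x = +0.001076
Back-substitute: b = ∂h/∂y = +0.01256.
|∇h| = √(0.001076² + 0.01256²) = 0.01261
Seepage velocity v = K·i/n = 1.9 × 0.01261 / 0.27 = 0.08874 m/day.
t = 200 / 0.08874 = 2254 days = 6.17 years.

6.2 years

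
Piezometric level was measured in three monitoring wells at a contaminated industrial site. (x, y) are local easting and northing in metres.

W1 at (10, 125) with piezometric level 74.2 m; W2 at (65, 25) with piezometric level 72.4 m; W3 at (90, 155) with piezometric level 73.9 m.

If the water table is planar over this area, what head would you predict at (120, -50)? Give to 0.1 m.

70.9 m

Differences from W1: to W2 (Δx, Δy, Δh) = (55, -100, -1.8); to W3 = (80, 30, -0.3).
Solve a·Δx + b·Δy = Δh: det = 55·30 − 80·(-100) = 9650.
∂h/∂x = [(-1.8)·30 − (-0.3)·(-100)] / 9650 = -0.008705
∂h/∂y = [55·(-0.3) − 80·(-1.8)] / 9650 = +0.01321
h(120, -50) = 74.2 + (-0.008705)·(110) + (+0.01321)·(-175) = 74.2 -0.958 -2.312 = 70.930 m.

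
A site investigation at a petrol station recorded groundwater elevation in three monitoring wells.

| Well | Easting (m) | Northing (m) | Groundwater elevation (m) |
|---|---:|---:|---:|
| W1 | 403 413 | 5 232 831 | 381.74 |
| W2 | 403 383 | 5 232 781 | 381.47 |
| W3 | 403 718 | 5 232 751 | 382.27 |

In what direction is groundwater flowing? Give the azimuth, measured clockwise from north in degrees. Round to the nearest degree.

With h = a·x + b·y + c and W1 as origin, the differences give:
  (-30)·a + (-50)·b = -0.27
  305·a + (-80)·b = +0.53
Eliminate b (×(-80) and ×(-50), subtract): 17650·a = 48.100 → a = ∂h/∂x = +0.002725
Back-substitute: b = ∂h/∂y = +0.003765.
Flow direction (−∇h) has components (-0.002725 E, -0.003765 N).
Azimuth = atan2(E, N) = atan2(-0.002725, -0.003765) = 215.9° ≈ 216°.

216°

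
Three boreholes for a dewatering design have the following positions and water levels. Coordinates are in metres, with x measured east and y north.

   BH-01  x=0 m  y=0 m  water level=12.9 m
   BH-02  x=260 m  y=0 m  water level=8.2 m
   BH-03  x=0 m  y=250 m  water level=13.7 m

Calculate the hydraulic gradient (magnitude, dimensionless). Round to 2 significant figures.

0.018

∂h/∂x = (8.2 − 12.9) / (260 − 0) = -0.01808
∂h/∂y = (13.7 − 12.9) / (250 − 0) = +0.003200
|∇h| = √(-0.01808² + 0.003200²) = 0.01836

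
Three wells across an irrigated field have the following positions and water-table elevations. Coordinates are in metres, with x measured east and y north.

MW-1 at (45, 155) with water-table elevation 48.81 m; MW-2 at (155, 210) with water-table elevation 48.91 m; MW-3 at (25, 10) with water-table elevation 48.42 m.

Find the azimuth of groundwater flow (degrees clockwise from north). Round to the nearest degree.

Differences from MW-1: to MW-2 (Δx, Δy, Δh) = (110, 55, +0.10); to MW-3 = (-20, -145, -0.39).
Solve a·Δx + b·Δy = Δh: det = 110·(-145) − (-20)·55 = -14850.
∂h/∂x = [(+0.10)·(-145) − (-0.39)·55] / -14850 = -0.0004680
∂h/∂y = [110·(-0.39) − (-20)·(+0.10)] / -14850 = +0.002754
Flow direction (−∇h) has components (+0.0004680 E, -0.002754 N).
Azimuth = atan2(E, N) = atan2(+0.0004680, -0.002754) = 170.4° ≈ 170°.

170°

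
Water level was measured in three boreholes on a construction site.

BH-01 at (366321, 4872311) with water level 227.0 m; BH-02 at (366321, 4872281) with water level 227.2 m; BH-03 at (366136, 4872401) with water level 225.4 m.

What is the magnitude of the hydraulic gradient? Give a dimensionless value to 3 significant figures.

0.00858

Taking BH-01 as reference: BH-02−BH-01 = (0, -30, +0.2); BH-03−BH-01 = (-185, 90, -1.6).
Determinant of the coordinate differences = 0·90 − (-185)·(-30) = -5550.
∂h/∂x = [(+0.2)·90 − (-1.6)·(-30)] / -5550 = +0.005405
∂h/∂y = [0·(-1.6) − (-185)·(+0.2)] / -5550 = -0.006667
|∇h| = √(0.005405² + -0.006667²) = 0.008583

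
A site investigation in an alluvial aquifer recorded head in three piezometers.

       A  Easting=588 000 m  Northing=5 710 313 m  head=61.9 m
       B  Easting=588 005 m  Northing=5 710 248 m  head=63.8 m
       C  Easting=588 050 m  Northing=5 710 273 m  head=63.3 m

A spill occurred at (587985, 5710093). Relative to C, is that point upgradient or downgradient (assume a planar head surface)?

Three-point gradient (reference A): Δ to B = (5, -65, +1.9), Δ to C = (50, -40, +1.4).
∂h/∂x = +0.004918, ∂h/∂y = -0.02885 (det = 3050).
Head at (587985, 5710093) = 61.9 + (+0.004918)·(-15) + (-0.02885)·(-220) = 68.17 m.
That is higher than the 63.3 m at C, so the point is upgradient.

upgradient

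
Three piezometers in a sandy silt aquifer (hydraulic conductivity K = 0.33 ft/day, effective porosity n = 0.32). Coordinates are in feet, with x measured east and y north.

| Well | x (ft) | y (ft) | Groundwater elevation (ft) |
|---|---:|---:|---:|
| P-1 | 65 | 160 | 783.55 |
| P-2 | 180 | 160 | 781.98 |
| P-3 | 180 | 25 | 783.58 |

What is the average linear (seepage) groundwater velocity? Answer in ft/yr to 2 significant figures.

6.8 ft/yr

Three-point gradient (reference P-1): Δ to P-2 = (115, 0, -1.57), Δ to P-3 = (115, -135, +0.03).
∂h/∂x = -0.01365, ∂h/∂y = -0.01185 (det = -15525).
|∇h| = √(-0.01365² + -0.01185²) = 0.01808
Seepage velocity v = K·i/n = 0.33 × 0.01808 / 0.32 = 0.01865 ft/day = 6.812 ft/yr.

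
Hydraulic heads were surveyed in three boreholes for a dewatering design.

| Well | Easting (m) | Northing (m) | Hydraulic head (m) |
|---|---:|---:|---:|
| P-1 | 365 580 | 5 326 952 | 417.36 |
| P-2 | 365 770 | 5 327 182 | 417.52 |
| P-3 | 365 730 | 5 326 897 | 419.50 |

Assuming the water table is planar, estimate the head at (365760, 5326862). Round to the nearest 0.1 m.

Three-point gradient (reference P-1): Δ to P-2 = (190, 230, +0.16), Δ to P-3 = (150, -55, +2.14).
∂h/∂x = +0.01115, ∂h/∂y = -0.008512 (det = -44950).
h(365760, 5326862) = 417.36 + (+0.01115)·(180) + (-0.008512)·(-90) = 417.36 +2.006 +0.766 = 420.132 m.

420.1 m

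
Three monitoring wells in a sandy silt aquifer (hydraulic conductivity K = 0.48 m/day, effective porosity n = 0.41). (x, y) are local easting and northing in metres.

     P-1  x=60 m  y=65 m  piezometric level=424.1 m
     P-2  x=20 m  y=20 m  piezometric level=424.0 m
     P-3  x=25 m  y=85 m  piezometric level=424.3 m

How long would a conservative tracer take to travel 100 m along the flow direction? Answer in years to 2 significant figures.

41 years

With h = a·x + b·y + c and P-1 as origin, the differences give:
  (-40)·a + (-45)·b = -0.1
  (-35)·a + 20·b = +0.2
Eliminate b (×20 and ×(-45), subtract): -2375·a = 7.00 → a = ∂h/∂x = -0.002947
Back-substitute: b = ∂h/∂y = +0.004842.
|∇h| = √(-0.002947² + 0.004842²) = 0.005668
Seepage velocity v = K·i/n = 0.48 × 0.005668 / 0.41 = 0.006636 m/day.
t = 100 / 0.006636 = 1.507e+04 days = 41.3 years.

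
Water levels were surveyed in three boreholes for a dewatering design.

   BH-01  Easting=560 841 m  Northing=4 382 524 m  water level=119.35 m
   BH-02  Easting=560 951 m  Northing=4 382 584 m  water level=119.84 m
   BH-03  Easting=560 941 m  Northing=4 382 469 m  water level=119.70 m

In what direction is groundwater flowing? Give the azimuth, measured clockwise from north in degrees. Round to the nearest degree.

Differences from BH-01: to BH-02 (Δx, Δy, Δh) = (110, 60, +0.49); to BH-03 = (100, -55, +0.35).
Determinant of the coordinate differences = 110·(-55) − 100·60 = -12050.
∂h/∂x = [(+0.49)·(-55) − (+0.35)·60] / -12050 = +0.003979
∂h/∂y = [110·(+0.35) − 100·(+0.49)] / -12050 = +0.0008714
Flow direction (−∇h) has components (-0.003979 E, -0.0008714 N).
Azimuth = atan2(E, N) = atan2(-0.003979, -0.0008714) = 257.6° ≈ 258°.

258°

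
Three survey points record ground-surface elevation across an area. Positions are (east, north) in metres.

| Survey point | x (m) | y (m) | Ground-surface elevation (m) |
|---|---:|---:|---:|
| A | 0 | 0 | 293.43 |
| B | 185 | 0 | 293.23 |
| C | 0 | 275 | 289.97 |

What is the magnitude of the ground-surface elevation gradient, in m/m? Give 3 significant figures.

0.0126 m/m

∂z/∂x = (293.23 − 293.43) / (185 − 0) = -0.001081
∂z/∂y = (289.97 − 293.43) / (275 − 0) = -0.01258
|∇f| = √(-0.001081² + -0.01258²) = 0.01263 m/m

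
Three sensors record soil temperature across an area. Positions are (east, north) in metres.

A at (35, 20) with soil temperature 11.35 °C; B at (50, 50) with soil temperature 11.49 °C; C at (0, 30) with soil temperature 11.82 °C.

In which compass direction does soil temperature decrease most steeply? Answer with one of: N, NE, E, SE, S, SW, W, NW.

SE

Differences from A: to B (Δx, Δy, Δh) = (15, 30, +0.14); to C = (-35, 10, +0.47).
Solve a·Δx + b·Δy = ΔT: det = 15·10 − (-35)·30 = 1200.
∂T/∂x = [(+0.14)·10 − (+0.47)·30] / 1200 = -0.01058
∂T/∂y = [15·(+0.47) − (-35)·(+0.14)] / 1200 = +0.009958
Steepest decrease is along −∇f = (+0.01058 E, -0.009958 N) → southeast.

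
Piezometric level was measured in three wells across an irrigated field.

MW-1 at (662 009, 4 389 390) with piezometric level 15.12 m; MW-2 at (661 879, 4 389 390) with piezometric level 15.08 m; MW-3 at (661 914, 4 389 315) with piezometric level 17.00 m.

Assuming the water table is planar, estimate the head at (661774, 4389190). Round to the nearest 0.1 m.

Taking MW-1 as reference: MW-2−MW-1 = (-130, 0, -0.04); MW-3−MW-1 = (-95, -75, +1.88).
Solve a·Δx + b·Δy = Δh: det = (-130)·(-75) − (-95)·0 = 9750.
∂h/∂x = [(-0.04)·(-75) − (+1.88)·0] / 9750 = +0.0003077
∂h/∂y = [(-130)·(+1.88) − (-95)·(-0.04)] / 9750 = -0.02546
h(661774, 4389190) = 15.12 + (+0.0003077)·(-235) + (-0.02546)·(-200) = 15.12 -0.072 +5.091 = 20.139 m.

20.1 m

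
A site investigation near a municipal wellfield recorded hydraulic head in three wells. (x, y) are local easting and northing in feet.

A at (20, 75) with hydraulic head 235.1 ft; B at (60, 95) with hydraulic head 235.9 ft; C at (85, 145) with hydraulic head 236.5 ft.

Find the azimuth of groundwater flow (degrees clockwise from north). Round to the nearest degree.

262°

Three-point gradient (reference A): Δ to B = (40, 20, +0.8), Δ to C = (65, 70, +1.4).
∂h/∂x = +0.01867, ∂h/∂y = +0.002667 (det = 1500).
Flow direction (−∇h) has components (-0.01867 E, -0.002667 N).
Azimuth = atan2(E, N) = atan2(-0.01867, -0.002667) = 261.9° ≈ 262°.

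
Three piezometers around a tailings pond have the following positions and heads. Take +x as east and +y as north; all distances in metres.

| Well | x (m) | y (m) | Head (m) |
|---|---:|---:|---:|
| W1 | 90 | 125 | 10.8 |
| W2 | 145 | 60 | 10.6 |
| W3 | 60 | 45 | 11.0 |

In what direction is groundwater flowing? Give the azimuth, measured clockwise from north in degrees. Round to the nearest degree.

Differences from W1: to W2 (Δx, Δy, Δh) = (55, -65, -0.2); to W3 = (-30, -80, +0.2).
Solve a·Δx + b·Δy = Δh: det = 55·(-80) − (-30)·(-65) = -6350.
∂h/∂x = [(-0.2)·(-80) − (+0.2)·(-65)] / -6350 = -0.004567
∂h/∂y = [55·(+0.2) − (-30)·(-0.2)] / -6350 = -0.0007874
Flow direction (−∇h) has components (+0.004567 E, +0.0007874 N).
Azimuth = atan2(E, N) = atan2(+0.004567, +0.0007874) = 80.2° ≈ 080°.

080°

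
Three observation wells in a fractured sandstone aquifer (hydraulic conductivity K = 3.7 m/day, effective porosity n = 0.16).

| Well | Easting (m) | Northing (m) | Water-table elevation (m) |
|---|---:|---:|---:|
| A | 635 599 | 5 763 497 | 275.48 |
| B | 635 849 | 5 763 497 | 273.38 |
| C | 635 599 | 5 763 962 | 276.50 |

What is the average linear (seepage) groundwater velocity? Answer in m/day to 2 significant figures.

0.20 m/day

∂h/∂x = (273.38 − 275.48) / (635849 − 635599) = -0.008400
∂h/∂y = (276.50 − 275.48) / (5763962 − 5763497) = +0.002194
|∇h| = √(-0.008400² + 0.002194²) = 0.008682
Seepage velocity v = K·i/n = 3.7 × 0.008682 / 0.16 = 0.2008 m/day.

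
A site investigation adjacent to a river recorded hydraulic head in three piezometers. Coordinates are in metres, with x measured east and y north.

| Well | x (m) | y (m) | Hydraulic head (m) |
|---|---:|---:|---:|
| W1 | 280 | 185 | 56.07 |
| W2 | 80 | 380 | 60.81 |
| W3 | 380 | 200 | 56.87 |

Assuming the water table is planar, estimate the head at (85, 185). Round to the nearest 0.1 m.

Taking W1 as reference: W2−W1 = (-200, 195, +4.74); W3−W1 = (100, 15, +0.80).
Solve a·Δx + b·Δy = Δh: det = (-200)·15 − 100·195 = -22500.
∂h/∂x = [(+4.74)·15 − (+0.80)·195] / -22500 = +0.003773
∂h/∂y = [(-200)·(+0.80) − 100·(+4.74)] / -22500 = +0.02818
h(85, 185) = 56.07 + (+0.003773)·(-195) + (+0.02818)·(0) = 56.07 -0.736 +0.000 = 55.334 m.

55.3 m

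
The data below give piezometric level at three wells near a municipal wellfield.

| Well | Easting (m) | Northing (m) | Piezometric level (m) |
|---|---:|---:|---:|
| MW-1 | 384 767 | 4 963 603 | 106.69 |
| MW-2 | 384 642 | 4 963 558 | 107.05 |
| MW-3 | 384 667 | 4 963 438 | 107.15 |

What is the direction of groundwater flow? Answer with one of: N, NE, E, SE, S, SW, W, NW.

NE

With h = a·x + b·y + c and MW-1 as origin, the differences give:
  (-125)·a + (-45)·b = +0.36
  (-100)·a + (-165)·b = +0.46
Eliminate b (×(-165) and ×(-45), subtract): 16125·a = -38.700 → a = ∂h/∂x = -0.002400
Back-substitute: b = ∂h/∂y = -0.001333.
Flow = −∇h = (+0.002400 east, +0.001333 north), which points northeast.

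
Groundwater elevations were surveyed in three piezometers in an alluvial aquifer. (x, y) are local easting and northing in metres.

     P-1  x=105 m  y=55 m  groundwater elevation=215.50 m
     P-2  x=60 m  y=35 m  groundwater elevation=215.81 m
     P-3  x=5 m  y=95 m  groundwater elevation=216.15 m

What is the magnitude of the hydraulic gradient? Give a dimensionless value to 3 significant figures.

0.00670

Taking P-1 as reference: P-2−P-1 = (-45, -20, +0.31); P-3−P-1 = (-100, 40, +0.65).
Determinant of the coordinate differences = (-45)·40 − (-100)·(-20) = -3800.
∂h/∂x = [(+0.31)·40 − (+0.65)·(-20)] / -3800 = -0.006684
∂h/∂y = [(-45)·(+0.65) − (-100)·(+0.31)] / -3800 = -0.0004605
|∇h| = √(-0.006684² + -0.0004605²) = 0.0067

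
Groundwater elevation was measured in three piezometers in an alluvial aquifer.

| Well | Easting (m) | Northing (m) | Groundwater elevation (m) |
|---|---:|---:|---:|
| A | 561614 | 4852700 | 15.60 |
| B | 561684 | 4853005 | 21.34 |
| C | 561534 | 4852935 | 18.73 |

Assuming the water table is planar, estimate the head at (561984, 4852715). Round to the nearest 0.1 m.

19.4 m

Differences from A: to B (Δx, Δy, Δh) = (70, 305, +5.74); to C = (-80, 235, +3.13).
Solve a·Δx + b·Δy = Δh: det = 70·235 − (-80)·305 = 40850.
∂h/∂x = [(+5.74)·235 − (+3.13)·305] / 40850 = +0.009651
∂h/∂y = [70·(+3.13) − (-80)·(+5.74)] / 40850 = +0.01660
h(561984, 4852715) = 15.60 + (+0.009651)·(370) + (+0.01660)·(15) = 15.60 +3.571 +0.249 = 19.420 m.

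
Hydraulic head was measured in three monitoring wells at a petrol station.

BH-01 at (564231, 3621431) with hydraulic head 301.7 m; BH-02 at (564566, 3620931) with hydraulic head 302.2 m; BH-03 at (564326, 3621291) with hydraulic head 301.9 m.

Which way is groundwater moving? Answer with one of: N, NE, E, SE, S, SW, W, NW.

Taking BH-01 as reference: BH-02−BH-01 = (335, -500, +0.5); BH-03−BH-01 = (95, -140, +0.2).
Determinant of the coordinate differences = 335·(-140) − 95·(-500) = 600.
∂h/∂x = [(+0.5)·(-140) − (+0.2)·(-500)] / 600 = +0.05000
∂h/∂y = [335·(+0.2) − 95·(+0.5)] / 600 = +0.03250
Flow = −∇h = (-0.05000 east, -0.03250 north), which points southwest.

SW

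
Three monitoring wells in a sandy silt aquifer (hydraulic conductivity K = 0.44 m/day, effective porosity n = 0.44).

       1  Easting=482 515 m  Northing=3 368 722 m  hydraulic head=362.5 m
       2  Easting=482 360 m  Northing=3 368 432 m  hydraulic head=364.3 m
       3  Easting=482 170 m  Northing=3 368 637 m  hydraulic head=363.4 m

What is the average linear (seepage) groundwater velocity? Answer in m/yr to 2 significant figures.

Taking 1 as reference: 2−1 = (-155, -290, +1.8); 3−1 = (-345, -85, +0.9).
Determinant of the coordinate differences = (-155)·(-85) − (-345)·(-290) = -86875.
∂h/∂x = [(+1.8)·(-85) − (+0.9)·(-290)] / -86875 = -0.001243
∂h/∂y = [(-155)·(+0.9) − (-345)·(+1.8)] / -86875 = -0.005542
|∇h| = √(-0.001243² + -0.005542²) = 0.00568
Seepage velocity v = K·i/n = 0.44 × 0.00568 / 0.44 = 0.00568 m/day = 2.075 m/yr.

2.1 m/yr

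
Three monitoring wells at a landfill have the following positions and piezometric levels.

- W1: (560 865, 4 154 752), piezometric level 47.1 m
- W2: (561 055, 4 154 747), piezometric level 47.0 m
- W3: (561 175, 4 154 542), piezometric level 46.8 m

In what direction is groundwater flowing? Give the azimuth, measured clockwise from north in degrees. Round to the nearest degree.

143°

Three-point gradient (reference W1): Δ to W2 = (190, -5, -0.1), Δ to W3 = (310, -210, -0.3).
∂h/∂x = -0.0005085, ∂h/∂y = +0.0006780 (det = -38350).
Flow direction (−∇h) has components (+0.0005085 E, -0.0006780 N).
Azimuth = atan2(E, N) = atan2(+0.0005085, -0.0006780) = 143.1° ≈ 143°.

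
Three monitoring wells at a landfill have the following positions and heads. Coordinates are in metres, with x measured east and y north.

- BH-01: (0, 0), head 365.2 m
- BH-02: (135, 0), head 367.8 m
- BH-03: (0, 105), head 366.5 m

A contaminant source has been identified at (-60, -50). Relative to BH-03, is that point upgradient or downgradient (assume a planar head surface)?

∂h/∂x = (367.8 − 365.2) / (135 − 0) = +0.01926
∂h/∂y = (366.5 − 365.2) / (105 − 0) = +0.01238
Head at (-60, -50) = 365.2 + (+0.01926)·(-60) + (+0.01238)·(-50) = 363.43 m.
That is lower than the 366.5 m at BH-03, so the point is downgradient.

downgradient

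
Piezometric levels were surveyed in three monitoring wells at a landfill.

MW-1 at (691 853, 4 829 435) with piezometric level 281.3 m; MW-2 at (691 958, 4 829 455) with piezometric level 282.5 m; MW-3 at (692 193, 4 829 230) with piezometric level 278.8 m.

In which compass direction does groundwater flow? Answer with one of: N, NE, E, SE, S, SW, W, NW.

Taking MW-1 as reference: MW-2−MW-1 = (105, 20, +1.2); MW-3−MW-1 = (340, -205, -2.5).
Determinant of the coordinate differences = 105·(-205) − 340·20 = -28325.
∂h/∂x = [(+1.2)·(-205) − (-2.5)·20] / -28325 = +0.006920
∂h/∂y = [105·(-2.5) − 340·(+1.2)] / -28325 = +0.02367
Flow = −∇h = (-0.006920 east, -0.02367 north), which points south.

S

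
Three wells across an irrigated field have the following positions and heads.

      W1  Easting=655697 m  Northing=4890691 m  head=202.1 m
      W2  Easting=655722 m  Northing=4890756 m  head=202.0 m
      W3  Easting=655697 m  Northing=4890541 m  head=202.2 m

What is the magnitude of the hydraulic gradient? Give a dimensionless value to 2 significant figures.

Taking W1 as reference: W2−W1 = (25, 65, -0.1); W3−W1 = (0, -150, +0.1).
Solve a·Δx + b·Δy = Δh: det = 25·(-150) − 0·65 = -3750.
∂h/∂x = [(-0.1)·(-150) − (+0.1)·65] / -3750 = -0.002267
∂h/∂y = [25·(+0.1) − 0·(-0.1)] / -3750 = -0.0006667
|∇h| = √(-0.002267² + -0.0006667²) = 0.002363

0.0024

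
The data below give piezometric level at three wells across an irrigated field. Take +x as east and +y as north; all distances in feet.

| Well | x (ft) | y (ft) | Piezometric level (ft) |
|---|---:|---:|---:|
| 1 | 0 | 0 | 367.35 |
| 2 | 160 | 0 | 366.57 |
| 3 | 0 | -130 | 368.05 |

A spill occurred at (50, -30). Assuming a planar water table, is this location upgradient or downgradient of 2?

upgradient

∂h/∂x = (366.57 − 367.35) / (160 − 0) = -0.004875
∂h/∂y = (368.05 − 367.35) / (-130 − 0) = -0.005385
Head at (50, -30) = 367.35 + (-0.004875)·(50) + (-0.005385)·(-30) = 367.27 ft.
That is higher than the 366.57 ft at 2, so the point is upgradient.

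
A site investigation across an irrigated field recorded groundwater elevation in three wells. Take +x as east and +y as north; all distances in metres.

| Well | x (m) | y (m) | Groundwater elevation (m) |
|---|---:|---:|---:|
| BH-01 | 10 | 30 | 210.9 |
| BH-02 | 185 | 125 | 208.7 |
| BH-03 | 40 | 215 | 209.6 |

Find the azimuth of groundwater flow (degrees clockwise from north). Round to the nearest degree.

Differences from BH-01: to BH-02 (Δx, Δy, Δh) = (175, 95, -2.2); to BH-03 = (30, 185, -1.3).
Solve a·Δx + b·Δy = Δh: det = 175·185 − 30·95 = 29525.
∂h/∂x = [(-2.2)·185 − (-1.3)·95] / 29525 = -0.009602
∂h/∂y = [175·(-1.3) − 30·(-2.2)] / 29525 = -0.005470
Flow direction (−∇h) has components (+0.009602 E, +0.005470 N).
Azimuth = atan2(E, N) = atan2(+0.009602, +0.005470) = 60.3° ≈ 060°.

060°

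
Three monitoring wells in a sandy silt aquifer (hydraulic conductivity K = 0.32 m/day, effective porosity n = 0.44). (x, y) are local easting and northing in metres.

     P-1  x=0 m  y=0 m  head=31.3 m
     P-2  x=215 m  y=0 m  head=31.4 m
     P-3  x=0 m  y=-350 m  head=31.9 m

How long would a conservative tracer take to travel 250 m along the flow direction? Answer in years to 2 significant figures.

∂h/∂x = (31.4 − 31.3) / (215 − 0) = +0.0004651
∂h/∂y = (31.9 − 31.3) / (-350 − 0) = -0.001714
|∇h| = √(0.0004651² + -0.001714²) = 0.001776
Seepage velocity v = K·i/n = 0.32 × 0.001776 / 0.44 = 0.001292 m/day.
t = 250 / 0.001292 = 1.935e+05 days = 530 years.

530 years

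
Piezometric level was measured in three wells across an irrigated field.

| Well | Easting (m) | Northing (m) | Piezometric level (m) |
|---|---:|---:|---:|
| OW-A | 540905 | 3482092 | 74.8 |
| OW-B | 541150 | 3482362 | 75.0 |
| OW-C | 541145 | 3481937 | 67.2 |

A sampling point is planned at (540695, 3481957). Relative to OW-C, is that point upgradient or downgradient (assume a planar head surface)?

Three-point gradient (reference OW-A): Δ to OW-B = (245, 270, +0.2), Δ to OW-C = (240, -155, -7.6).
∂h/∂x = -0.01966, ∂h/∂y = +0.01858 (det = -102775).
Head at (540695, 3481957) = 74.8 + (-0.01966)·(-210) + (+0.01858)·(-135) = 76.42 m.
That is higher than the 67.2 m at OW-C, so the point is upgradient.

upgradient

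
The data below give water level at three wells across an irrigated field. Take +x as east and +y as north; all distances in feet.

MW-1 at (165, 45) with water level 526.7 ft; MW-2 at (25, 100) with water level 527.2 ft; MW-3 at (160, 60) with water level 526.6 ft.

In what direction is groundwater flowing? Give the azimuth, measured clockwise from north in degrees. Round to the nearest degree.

038°

Differences from MW-1: to MW-2 (Δx, Δy, Δh) = (-140, 55, +0.5); to MW-3 = (-5, 15, -0.1).
Determinant of the coordinate differences = (-140)·15 − (-5)·55 = -1825.
∂h/∂x = [(+0.5)·15 − (-0.1)·55] / -1825 = -0.007123
∂h/∂y = [(-140)·(-0.1) − (-5)·(+0.5)] / -1825 = -0.009041
Flow direction (−∇h) has components (+0.007123 E, +0.009041 N).
Azimuth = atan2(E, N) = atan2(+0.007123, +0.009041) = 38.2° ≈ 038°.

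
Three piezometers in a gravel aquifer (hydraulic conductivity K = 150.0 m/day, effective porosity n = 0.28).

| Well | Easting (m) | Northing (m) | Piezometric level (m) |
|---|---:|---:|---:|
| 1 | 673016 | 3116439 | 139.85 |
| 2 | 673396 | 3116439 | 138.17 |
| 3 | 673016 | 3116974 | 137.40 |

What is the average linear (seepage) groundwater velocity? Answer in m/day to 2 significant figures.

∂h/∂x = (138.17 − 139.85) / (673396 − 673016) = -0.004421
∂h/∂y = (137.40 − 139.85) / (3116974 − 3116439) = -0.004579
|∇h| = √(-0.004421² + -0.004579²) = 0.006365
Seepage velocity v = K·i/n = 150.0 × 0.006365 / 0.28 = 3.41 m/day.

3.4 m/day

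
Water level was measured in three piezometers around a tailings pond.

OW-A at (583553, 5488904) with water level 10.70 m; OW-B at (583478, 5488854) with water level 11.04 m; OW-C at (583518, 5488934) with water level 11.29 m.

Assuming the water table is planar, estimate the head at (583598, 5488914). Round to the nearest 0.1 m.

With h = a·x + b·y + c and OW-A as origin, the differences give:
  (-75)·a + (-50)·b = +0.34
  (-35)·a + 30·b = +0.59
Eliminate b (×30 and ×(-50), subtract): -4000·a = 39.700 → a = ∂h/∂x = -0.009925
Back-substitute: b = ∂h/∂y = +0.008087.
h(583598, 5488914) = 10.70 + (-0.009925)·(45) + (+0.008087)·(10) = 10.70 -0.447 +0.081 = 10.334 m.

10.3 m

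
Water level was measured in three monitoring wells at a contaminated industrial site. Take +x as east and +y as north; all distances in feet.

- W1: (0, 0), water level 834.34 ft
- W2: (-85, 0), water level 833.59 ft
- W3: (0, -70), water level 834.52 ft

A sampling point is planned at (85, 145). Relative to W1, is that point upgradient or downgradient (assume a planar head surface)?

∂h/∂x = (833.59 − 834.34) / (-85 − 0) = +0.008824
∂h/∂y = (834.52 − 834.34) / (-70 − 0) = -0.002571
Head at (85, 145) = 834.34 + (+0.008824)·(85) + (-0.002571)·(145) = 834.72 ft.
That is higher than the 834.34 ft at W1, so the point is upgradient.

upgradient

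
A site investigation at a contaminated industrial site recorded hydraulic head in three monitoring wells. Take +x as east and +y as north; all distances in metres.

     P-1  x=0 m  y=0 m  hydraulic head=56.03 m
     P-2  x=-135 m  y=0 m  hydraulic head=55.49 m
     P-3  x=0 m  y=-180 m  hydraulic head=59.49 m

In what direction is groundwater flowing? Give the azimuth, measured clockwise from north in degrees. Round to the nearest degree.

348°

∂h/∂x = (55.49 − 56.03) / (-135 − 0) = +0.004000
∂h/∂y = (59.49 − 56.03) / (-180 − 0) = -0.01922
Flow direction (−∇h) has components (-0.004000 E, +0.01922 N).
Azimuth = atan2(E, N) = atan2(-0.004000, +0.01922) = 348.2° ≈ 348°.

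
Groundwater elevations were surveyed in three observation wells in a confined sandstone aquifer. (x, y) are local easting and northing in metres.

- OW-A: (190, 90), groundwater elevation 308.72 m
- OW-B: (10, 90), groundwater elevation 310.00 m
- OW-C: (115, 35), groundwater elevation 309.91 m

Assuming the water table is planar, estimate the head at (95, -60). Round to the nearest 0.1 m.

Differences from OW-A: to OW-B (Δx, Δy, Δh) = (-180, 0, +1.28); to OW-C = (-75, -55, +1.19).
Determinant of the coordinate differences = (-180)·(-55) − (-75)·0 = 9900.
∂h/∂x = [(+1.28)·(-55) − (+1.19)·0] / 9900 = -0.007111
∂h/∂y = [(-180)·(+1.19) − (-75)·(+1.28)] / 9900 = -0.01194
h(95, -60) = 308.72 + (-0.007111)·(-95) + (-0.01194)·(-150) = 308.72 +0.676 +1.791 = 311.186 m.

311.2 m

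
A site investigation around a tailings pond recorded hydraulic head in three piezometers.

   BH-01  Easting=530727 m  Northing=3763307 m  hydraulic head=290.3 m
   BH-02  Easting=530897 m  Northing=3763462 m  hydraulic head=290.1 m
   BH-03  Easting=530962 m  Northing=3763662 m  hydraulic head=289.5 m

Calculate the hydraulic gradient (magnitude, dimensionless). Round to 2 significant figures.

0.0043

Taking BH-01 as reference: BH-02−BH-01 = (170, 155, -0.2); BH-03−BH-01 = (235, 355, -0.8).
Determinant of the coordinate differences = 170·355 − 235·155 = 23925.
∂h/∂x = [(-0.2)·355 − (-0.8)·155] / 23925 = +0.002215
∂h/∂y = [170·(-0.8) − 235·(-0.2)] / 23925 = -0.003720
|∇h| = √(0.002215² + -0.003720²) = 0.00433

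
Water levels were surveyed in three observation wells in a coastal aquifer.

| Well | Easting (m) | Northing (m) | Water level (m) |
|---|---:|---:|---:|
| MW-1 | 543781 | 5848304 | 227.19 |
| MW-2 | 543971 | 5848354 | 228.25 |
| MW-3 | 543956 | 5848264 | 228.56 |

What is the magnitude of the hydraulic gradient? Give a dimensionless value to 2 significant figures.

Differences from MW-1: to MW-2 (Δx, Δy, Δh) = (190, 50, +1.06); to MW-3 = (175, -40, +1.37).
Determinant of the coordinate differences = 190·(-40) − 175·50 = -16350.
∂h/∂x = [(+1.06)·(-40) − (+1.37)·50] / -16350 = +0.006783
∂h/∂y = [190·(+1.37) − 175·(+1.06)] / -16350 = -0.004575
|∇h| = √(0.006783² + -0.004575²) = 0.008182

0.0082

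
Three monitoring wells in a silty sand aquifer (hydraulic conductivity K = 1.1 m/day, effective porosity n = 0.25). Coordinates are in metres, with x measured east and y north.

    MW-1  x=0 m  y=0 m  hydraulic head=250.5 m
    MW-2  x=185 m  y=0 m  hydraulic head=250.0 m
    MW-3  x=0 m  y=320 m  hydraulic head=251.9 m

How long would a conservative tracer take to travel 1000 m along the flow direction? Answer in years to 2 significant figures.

∂h/∂x = (250.0 − 250.5) / (185 − 0) = -0.002703
∂h/∂y = (251.9 − 250.5) / (320 − 0) = +0.004375
|∇h| = √(-0.002703² + 0.004375²) = 0.005143
Seepage velocity v = K·i/n = 1.1 × 0.005143 / 0.25 = 0.02263 m/day.
t = 1000 / 0.02263 = 4.419e+04 days = 121 years.

120 years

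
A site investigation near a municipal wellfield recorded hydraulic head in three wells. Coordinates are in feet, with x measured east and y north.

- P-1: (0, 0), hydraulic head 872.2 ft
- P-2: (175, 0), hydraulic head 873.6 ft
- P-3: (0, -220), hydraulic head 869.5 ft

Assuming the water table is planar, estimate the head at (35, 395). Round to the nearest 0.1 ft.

877.3 ft

∂h/∂x = (873.6 − 872.2) / (175 − 0) = +0.008000
∂h/∂y = (869.5 − 872.2) / (-220 − 0) = +0.01227
h(35, 395) = 872.2 + (+0.008000)·(35) + (+0.01227)·(395) = 872.2 +0.280 +4.848 = 877.328 ft.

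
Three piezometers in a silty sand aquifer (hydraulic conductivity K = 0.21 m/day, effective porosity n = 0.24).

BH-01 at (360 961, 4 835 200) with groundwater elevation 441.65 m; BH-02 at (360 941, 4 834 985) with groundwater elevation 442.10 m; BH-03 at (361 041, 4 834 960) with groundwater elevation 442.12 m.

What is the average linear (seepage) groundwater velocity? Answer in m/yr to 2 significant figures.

With h = a·x + b·y + c and BH-01 as origin, the differences give:
  (-20)·a + (-215)·b = +0.45
  80·a + (-240)·b = +0.47
Eliminate b (×(-240) and ×(-215), subtract): 22000·a = -6.950 → a = ∂h/∂x = -0.0003159
Back-substitute: b = ∂h/∂y = -0.002064.
|∇h| = √(-0.0003159² + -0.002064²) = 0.002088
Seepage velocity v = K·i/n = 0.21 × 0.002088 / 0.24 = 0.001827 m/day = 0.6673 m/yr.

0.67 m/yr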